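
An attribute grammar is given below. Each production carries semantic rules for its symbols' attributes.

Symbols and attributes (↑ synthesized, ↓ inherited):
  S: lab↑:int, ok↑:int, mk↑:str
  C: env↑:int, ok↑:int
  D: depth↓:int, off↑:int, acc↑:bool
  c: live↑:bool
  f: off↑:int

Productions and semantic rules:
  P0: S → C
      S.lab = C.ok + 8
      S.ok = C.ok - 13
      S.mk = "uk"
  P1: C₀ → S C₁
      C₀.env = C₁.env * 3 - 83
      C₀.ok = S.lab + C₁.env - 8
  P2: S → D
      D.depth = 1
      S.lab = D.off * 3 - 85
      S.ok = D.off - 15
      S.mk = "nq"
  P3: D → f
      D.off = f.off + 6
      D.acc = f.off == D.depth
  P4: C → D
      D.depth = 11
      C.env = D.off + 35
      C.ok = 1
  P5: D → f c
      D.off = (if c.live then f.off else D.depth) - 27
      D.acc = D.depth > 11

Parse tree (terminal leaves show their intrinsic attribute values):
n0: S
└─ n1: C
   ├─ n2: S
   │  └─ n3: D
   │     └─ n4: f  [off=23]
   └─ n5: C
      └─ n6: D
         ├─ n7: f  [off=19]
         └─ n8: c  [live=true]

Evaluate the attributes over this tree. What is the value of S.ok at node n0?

8

1. n3.depth = 1  [1]
2. n4.off = 23  [terminal]
3. n3.off = 29  [f.off + 6]
4. n3.acc = false  [f.off == D.depth]
5. n2.lab = 2  [D.off * 3 - 85]
6. n2.ok = 14  [D.off - 15]
7. n2.mk = "nq"  ["nq"]
8. n6.depth = 11  [11]
9. n7.off = 19  [terminal]
10. n8.live = true  [terminal]
11. n6.off = -8  [(if c.live then f.off else D.depth) - 27]
12. n6.acc = false  [D.depth > 11]
13. n5.env = 27  [D.off + 35]
14. n5.ok = 1  [1]
15. n1.env = -2  [C₁.env * 3 - 83]
16. n1.ok = 21  [S.lab + C₁.env - 8]
17. n0.lab = 29  [C.ok + 8]
18. n0.ok = 8  [C.ok - 13]
19. n0.mk = "uk"  ["uk"]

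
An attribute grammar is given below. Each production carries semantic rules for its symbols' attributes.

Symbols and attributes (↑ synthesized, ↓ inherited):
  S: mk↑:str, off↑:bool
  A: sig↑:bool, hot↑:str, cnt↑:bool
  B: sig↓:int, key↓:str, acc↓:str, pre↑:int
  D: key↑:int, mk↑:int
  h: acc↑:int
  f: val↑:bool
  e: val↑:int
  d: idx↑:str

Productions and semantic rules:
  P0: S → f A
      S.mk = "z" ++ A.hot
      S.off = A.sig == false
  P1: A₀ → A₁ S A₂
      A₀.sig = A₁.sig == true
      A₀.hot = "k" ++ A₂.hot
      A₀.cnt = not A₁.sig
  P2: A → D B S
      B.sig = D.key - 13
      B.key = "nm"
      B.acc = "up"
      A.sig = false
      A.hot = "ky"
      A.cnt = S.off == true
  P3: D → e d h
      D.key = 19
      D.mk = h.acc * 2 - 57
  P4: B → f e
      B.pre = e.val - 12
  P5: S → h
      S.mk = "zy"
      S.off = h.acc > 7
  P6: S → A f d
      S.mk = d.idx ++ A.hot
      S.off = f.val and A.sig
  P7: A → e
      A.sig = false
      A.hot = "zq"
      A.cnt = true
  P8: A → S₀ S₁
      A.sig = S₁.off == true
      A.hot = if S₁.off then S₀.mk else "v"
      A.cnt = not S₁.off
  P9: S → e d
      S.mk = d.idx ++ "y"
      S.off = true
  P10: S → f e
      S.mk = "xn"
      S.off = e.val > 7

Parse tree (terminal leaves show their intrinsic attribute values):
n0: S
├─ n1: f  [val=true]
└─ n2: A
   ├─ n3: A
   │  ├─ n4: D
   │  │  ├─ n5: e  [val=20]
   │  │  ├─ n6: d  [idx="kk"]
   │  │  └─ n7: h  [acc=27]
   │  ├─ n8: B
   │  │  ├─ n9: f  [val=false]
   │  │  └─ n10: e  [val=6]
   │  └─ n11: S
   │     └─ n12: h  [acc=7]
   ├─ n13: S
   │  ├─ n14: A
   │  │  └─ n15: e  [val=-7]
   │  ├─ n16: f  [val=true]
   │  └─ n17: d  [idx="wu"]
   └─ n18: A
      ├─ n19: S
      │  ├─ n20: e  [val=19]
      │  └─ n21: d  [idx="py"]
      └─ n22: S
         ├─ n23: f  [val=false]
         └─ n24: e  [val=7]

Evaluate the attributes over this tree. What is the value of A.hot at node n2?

1. n1.val = true  [terminal]
2. n5.val = 20  [terminal]
3. n6.idx = "kk"  [terminal]
4. n7.acc = 27  [terminal]
5. n4.key = 19  [19]
6. n4.mk = -3  [h.acc * 2 - 57]
7. n8.sig = 6  [D.key - 13]
8. n8.key = "nm"  ["nm"]
9. n8.acc = "up"  ["up"]
10. n9.val = false  [terminal]
11. n10.val = 6  [terminal]
12. n8.pre = -6  [e.val - 12]
13. n12.acc = 7  [terminal]
14. n11.mk = "zy"  ["zy"]
15. n11.off = false  [h.acc > 7]
16. n3.sig = false  [false]
17. n3.hot = "ky"  ["ky"]
18. n3.cnt = false  [S.off == true]
19. n15.val = -7  [terminal]
20. n14.sig = false  [false]
21. n14.hot = "zq"  ["zq"]
22. n14.cnt = true  [true]
23. n16.val = true  [terminal]
24. n17.idx = "wu"  [terminal]
25. n13.mk = "wuzq"  [d.idx ++ A.hot]
26. n13.off = false  [f.val and A.sig]
27. n20.val = 19  [terminal]
28. n21.idx = "py"  [terminal]
29. n19.mk = "pyy"  [d.idx ++ "y"]
30. n19.off = true  [true]
31. n23.val = false  [terminal]
32. n24.val = 7  [terminal]
33. n22.mk = "xn"  ["xn"]
34. n22.off = false  [e.val > 7]
35. n18.sig = false  [S₁.off == true]
36. n18.hot = "v"  [if S₁.off then S₀.mk else "v"]
37. n18.cnt = true  [not S₁.off]
38. n2.sig = false  [A₁.sig == true]
39. n2.hot = "kv"  ["k" ++ A₂.hot]
40. n2.cnt = true  [not A₁.sig]
41. n0.mk = "zkv"  ["z" ++ A.hot]
42. n0.off = true  [A.sig == false]

"kv"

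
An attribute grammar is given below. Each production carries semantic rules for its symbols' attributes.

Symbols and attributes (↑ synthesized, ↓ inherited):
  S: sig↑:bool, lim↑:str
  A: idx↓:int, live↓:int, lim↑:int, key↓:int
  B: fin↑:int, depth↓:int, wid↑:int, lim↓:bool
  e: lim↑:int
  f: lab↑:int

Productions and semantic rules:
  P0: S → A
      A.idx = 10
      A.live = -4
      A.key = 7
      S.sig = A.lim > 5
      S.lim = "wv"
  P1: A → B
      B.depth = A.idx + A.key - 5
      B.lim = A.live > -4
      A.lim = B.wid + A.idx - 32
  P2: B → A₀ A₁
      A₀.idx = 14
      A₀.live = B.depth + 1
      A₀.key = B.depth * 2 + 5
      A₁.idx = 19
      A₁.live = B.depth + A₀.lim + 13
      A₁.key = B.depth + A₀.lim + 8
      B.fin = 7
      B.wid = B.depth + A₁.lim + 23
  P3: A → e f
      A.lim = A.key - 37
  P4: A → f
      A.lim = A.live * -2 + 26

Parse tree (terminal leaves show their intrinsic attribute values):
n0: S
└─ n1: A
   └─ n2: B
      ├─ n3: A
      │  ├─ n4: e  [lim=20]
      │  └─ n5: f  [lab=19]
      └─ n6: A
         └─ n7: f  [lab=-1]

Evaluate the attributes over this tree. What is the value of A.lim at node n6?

-8

1. n1.idx = 10  [10]
2. n1.live = -4  [-4]
3. n1.key = 7  [7]
4. n2.depth = 12  [A.idx + A.key - 5]
5. n2.lim = false  [A.live > -4]
6. n3.idx = 14  [14]
7. n3.live = 13  [B.depth + 1]
8. n3.key = 29  [B.depth * 2 + 5]
9. n4.lim = 20  [terminal]
10. n5.lab = 19  [terminal]
11. n3.lim = -8  [A.key - 37]
12. n6.idx = 19  [19]
13. n6.live = 17  [B.depth + A₀.lim + 13]
14. n6.key = 12  [B.depth + A₀.lim + 8]
15. n7.lab = -1  [terminal]
16. n6.lim = -8  [A.live * -2 + 26]
17. n2.fin = 7  [7]
18. n2.wid = 27  [B.depth + A₁.lim + 23]
19. n1.lim = 5  [B.wid + A.idx - 32]
20. n0.sig = false  [A.lim > 5]
21. n0.lim = "wv"  ["wv"]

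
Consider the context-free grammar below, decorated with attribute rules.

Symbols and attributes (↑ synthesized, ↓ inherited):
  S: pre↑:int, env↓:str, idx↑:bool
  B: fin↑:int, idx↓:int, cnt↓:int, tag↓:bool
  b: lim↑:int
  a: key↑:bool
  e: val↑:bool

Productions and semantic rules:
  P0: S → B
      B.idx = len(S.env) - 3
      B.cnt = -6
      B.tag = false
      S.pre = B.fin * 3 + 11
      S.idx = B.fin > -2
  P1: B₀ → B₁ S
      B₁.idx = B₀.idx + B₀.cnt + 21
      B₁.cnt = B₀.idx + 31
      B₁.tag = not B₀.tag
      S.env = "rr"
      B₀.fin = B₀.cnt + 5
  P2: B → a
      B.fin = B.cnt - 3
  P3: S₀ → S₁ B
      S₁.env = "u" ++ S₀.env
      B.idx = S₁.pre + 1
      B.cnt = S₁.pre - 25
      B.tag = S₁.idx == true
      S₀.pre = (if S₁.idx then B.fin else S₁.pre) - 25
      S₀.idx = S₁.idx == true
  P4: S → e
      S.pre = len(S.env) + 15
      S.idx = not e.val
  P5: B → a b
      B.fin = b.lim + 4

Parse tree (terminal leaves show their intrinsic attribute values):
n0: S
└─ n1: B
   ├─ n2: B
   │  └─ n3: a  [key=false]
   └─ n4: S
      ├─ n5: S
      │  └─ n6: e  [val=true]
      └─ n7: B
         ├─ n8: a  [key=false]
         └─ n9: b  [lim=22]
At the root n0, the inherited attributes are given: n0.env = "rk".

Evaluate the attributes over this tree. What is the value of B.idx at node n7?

1. n0.env = "rk"  [given at root]
2. n1.idx = -1  [len(S.env) - 3]
3. n1.cnt = -6  [-6]
4. n1.tag = false  [false]
5. n2.idx = 14  [B₀.idx + B₀.cnt + 21]
6. n2.cnt = 30  [B₀.idx + 31]
7. n2.tag = true  [not B₀.tag]
8. n3.key = false  [terminal]
9. n2.fin = 27  [B.cnt - 3]
10. n4.env = "rr"  ["rr"]
11. n5.env = "urr"  ["u" ++ S₀.env]
12. n6.val = true  [terminal]
13. n5.pre = 18  [len(S.env) + 15]
14. n5.idx = false  [not e.val]
15. n7.idx = 19  [S₁.pre + 1]
16. n7.cnt = -7  [S₁.pre - 25]
17. n7.tag = false  [S₁.idx == true]
18. n8.key = false  [terminal]
19. n9.lim = 22  [terminal]
20. n7.fin = 26  [b.lim + 4]
21. n4.pre = -7  [(if S₁.idx then B.fin else S₁.pre) - 25]
22. n4.idx = false  [S₁.idx == true]
23. n1.fin = -1  [B₀.cnt + 5]
24. n0.pre = 8  [B.fin * 3 + 11]
25. n0.idx = true  [B.fin > -2]

19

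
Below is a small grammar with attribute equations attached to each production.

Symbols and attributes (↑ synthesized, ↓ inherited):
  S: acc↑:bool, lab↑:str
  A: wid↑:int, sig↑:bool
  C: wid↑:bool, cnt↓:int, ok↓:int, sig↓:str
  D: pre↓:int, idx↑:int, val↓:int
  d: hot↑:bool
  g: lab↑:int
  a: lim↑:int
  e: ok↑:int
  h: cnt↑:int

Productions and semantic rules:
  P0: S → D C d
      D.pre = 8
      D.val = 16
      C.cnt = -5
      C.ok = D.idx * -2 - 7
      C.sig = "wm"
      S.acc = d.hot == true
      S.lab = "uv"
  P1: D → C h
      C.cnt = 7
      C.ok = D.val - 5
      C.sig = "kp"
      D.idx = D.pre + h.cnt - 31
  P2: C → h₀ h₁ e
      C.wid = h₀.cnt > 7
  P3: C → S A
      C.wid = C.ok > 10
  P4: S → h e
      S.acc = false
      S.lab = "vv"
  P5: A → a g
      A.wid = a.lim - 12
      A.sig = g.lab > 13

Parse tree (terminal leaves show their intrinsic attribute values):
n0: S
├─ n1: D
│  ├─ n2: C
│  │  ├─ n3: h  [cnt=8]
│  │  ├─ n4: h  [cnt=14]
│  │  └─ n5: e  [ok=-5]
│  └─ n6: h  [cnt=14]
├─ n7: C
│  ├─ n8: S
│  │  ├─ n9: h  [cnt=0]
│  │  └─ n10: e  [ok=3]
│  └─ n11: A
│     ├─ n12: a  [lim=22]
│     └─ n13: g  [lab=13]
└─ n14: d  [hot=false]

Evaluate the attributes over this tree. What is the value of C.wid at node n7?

1. n1.pre = 8  [8]
2. n1.val = 16  [16]
3. n2.cnt = 7  [7]
4. n2.ok = 11  [D.val - 5]
5. n2.sig = "kp"  ["kp"]
6. n3.cnt = 8  [terminal]
7. n4.cnt = 14  [terminal]
8. n5.ok = -5  [terminal]
9. n2.wid = true  [h₀.cnt > 7]
10. n6.cnt = 14  [terminal]
11. n1.idx = -9  [D.pre + h.cnt - 31]
12. n7.cnt = -5  [-5]
13. n7.ok = 11  [D.idx * -2 - 7]
14. n7.sig = "wm"  ["wm"]
15. n9.cnt = 0  [terminal]
16. n10.ok = 3  [terminal]
17. n8.acc = false  [false]
18. n8.lab = "vv"  ["vv"]
19. n12.lim = 22  [terminal]
20. n13.lab = 13  [terminal]
21. n11.wid = 10  [a.lim - 12]
22. n11.sig = false  [g.lab > 13]
23. n7.wid = true  [C.ok > 10]
24. n14.hot = false  [terminal]
25. n0.acc = false  [d.hot == true]
26. n0.lab = "uv"  ["uv"]

true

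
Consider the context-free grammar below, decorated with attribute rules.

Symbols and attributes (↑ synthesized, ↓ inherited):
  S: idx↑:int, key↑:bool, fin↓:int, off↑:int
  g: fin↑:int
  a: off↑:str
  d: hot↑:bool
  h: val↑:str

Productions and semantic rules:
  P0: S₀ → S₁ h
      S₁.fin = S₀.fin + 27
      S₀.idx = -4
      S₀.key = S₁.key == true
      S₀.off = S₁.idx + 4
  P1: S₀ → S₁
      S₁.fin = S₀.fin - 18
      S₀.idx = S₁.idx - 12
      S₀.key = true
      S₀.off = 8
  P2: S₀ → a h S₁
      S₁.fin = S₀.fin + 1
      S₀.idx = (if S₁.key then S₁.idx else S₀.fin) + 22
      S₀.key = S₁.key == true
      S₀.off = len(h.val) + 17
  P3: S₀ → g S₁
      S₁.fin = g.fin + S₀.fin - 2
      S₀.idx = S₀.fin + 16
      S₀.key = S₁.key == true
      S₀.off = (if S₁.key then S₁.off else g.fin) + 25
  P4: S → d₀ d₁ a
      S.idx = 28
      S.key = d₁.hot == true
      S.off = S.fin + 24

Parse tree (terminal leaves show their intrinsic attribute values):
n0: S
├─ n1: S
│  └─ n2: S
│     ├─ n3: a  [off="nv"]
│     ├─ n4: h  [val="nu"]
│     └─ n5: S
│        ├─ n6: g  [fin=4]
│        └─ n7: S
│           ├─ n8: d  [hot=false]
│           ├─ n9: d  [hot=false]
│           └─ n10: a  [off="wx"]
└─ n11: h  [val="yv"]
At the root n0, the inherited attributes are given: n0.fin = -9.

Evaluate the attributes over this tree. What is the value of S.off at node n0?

1. n0.fin = -9  [given at root]
2. n1.fin = 18  [S₀.fin + 27]
3. n2.fin = 0  [S₀.fin - 18]
4. n3.off = "nv"  [terminal]
5. n4.val = "nu"  [terminal]
6. n5.fin = 1  [S₀.fin + 1]
7. n6.fin = 4  [terminal]
8. n7.fin = 3  [g.fin + S₀.fin - 2]
9. n8.hot = false  [terminal]
10. n9.hot = false  [terminal]
11. n10.off = "wx"  [terminal]
12. n7.idx = 28  [28]
13. n7.key = false  [d₁.hot == true]
14. n7.off = 27  [S.fin + 24]
15. n5.idx = 17  [S₀.fin + 16]
16. n5.key = false  [S₁.key == true]
17. n5.off = 29  [(if S₁.key then S₁.off else g.fin) + 25]
18. n2.idx = 22  [(if S₁.key then S₁.idx else S₀.fin) + 22]
19. n2.key = false  [S₁.key == true]
20. n2.off = 19  [len(h.val) + 17]
21. n1.idx = 10  [S₁.idx - 12]
22. n1.key = true  [true]
23. n1.off = 8  [8]
24. n11.val = "yv"  [terminal]
25. n0.idx = -4  [-4]
26. n0.key = true  [S₁.key == true]
27. n0.off = 14  [S₁.idx + 4]

14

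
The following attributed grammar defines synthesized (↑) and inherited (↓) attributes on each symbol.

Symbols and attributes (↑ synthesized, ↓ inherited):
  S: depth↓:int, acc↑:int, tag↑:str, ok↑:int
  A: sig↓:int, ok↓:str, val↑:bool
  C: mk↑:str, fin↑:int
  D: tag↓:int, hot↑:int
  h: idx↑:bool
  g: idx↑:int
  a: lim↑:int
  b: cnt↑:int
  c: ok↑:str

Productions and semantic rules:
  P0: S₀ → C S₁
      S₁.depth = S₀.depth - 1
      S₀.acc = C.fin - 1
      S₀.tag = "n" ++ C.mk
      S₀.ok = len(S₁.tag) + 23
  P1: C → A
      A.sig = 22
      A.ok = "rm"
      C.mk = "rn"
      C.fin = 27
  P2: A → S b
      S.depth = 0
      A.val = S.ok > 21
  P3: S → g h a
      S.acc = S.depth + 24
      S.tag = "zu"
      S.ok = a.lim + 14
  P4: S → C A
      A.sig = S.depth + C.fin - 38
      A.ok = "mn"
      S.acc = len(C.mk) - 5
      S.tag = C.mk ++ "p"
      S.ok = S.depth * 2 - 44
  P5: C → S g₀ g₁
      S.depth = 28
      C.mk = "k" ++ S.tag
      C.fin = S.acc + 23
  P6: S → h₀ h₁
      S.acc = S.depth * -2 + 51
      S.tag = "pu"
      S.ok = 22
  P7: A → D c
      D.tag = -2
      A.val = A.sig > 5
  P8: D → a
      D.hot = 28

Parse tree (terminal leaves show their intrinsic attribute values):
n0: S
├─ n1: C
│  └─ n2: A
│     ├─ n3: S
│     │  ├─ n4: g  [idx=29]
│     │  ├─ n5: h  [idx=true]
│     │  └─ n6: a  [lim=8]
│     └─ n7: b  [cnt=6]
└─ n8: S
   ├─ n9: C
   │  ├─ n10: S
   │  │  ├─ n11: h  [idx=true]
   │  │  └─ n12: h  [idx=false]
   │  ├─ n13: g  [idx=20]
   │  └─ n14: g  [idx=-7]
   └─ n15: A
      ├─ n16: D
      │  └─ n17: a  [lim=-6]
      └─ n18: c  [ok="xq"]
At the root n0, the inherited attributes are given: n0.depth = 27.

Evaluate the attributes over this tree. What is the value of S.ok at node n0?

1. n0.depth = 27  [given at root]
2. n2.sig = 22  [22]
3. n2.ok = "rm"  ["rm"]
4. n3.depth = 0  [0]
5. n4.idx = 29  [terminal]
6. n5.idx = true  [terminal]
7. n6.lim = 8  [terminal]
8. n3.acc = 24  [S.depth + 24]
9. n3.tag = "zu"  ["zu"]
10. n3.ok = 22  [a.lim + 14]
11. n7.cnt = 6  [terminal]
12. n2.val = true  [S.ok > 21]
13. n1.mk = "rn"  ["rn"]
14. n1.fin = 27  [27]
15. n8.depth = 26  [S₀.depth - 1]
16. n10.depth = 28  [28]
17. n11.idx = true  [terminal]
18. n12.idx = false  [terminal]
19. n10.acc = -5  [S.depth * -2 + 51]
20. n10.tag = "pu"  ["pu"]
21. n10.ok = 22  [22]
22. n13.idx = 20  [terminal]
23. n14.idx = -7  [terminal]
24. n9.mk = "kpu"  ["k" ++ S.tag]
25. n9.fin = 18  [S.acc + 23]
26. n15.sig = 6  [S.depth + C.fin - 38]
27. n15.ok = "mn"  ["mn"]
28. n16.tag = -2  [-2]
29. n17.lim = -6  [terminal]
30. n16.hot = 28  [28]
31. n18.ok = "xq"  [terminal]
32. n15.val = true  [A.sig > 5]
33. n8.acc = -2  [len(C.mk) - 5]
34. n8.tag = "kpup"  [C.mk ++ "p"]
35. n8.ok = 8  [S.depth * 2 - 44]
36. n0.acc = 26  [C.fin - 1]
37. n0.tag = "nrn"  ["n" ++ C.mk]
38. n0.ok = 27  [len(S₁.tag) + 23]

27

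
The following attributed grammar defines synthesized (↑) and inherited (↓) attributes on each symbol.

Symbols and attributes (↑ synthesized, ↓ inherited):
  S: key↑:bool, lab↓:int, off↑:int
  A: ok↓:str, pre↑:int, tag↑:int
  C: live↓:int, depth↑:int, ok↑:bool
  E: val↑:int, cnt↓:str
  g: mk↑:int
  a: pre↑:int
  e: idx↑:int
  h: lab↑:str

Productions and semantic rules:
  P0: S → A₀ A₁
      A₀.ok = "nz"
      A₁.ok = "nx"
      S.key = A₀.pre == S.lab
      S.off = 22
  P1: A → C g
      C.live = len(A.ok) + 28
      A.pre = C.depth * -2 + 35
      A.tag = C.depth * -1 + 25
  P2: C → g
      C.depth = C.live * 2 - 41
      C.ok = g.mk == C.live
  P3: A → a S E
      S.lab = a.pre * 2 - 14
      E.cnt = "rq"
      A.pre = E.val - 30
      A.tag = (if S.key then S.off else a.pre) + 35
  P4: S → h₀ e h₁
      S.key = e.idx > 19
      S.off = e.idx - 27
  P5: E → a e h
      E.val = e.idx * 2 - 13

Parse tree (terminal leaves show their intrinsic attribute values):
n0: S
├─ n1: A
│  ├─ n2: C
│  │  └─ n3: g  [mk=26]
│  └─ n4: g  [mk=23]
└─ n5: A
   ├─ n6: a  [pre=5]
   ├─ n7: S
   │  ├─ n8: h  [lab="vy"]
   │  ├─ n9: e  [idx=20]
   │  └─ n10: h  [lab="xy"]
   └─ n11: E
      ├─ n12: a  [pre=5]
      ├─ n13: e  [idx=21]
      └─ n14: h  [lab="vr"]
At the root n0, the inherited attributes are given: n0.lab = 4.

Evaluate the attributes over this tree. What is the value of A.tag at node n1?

1. n0.lab = 4  [given at root]
2. n1.ok = "nz"  ["nz"]
3. n2.live = 30  [len(A.ok) + 28]
4. n3.mk = 26  [terminal]
5. n2.depth = 19  [C.live * 2 - 41]
6. n2.ok = false  [g.mk == C.live]
7. n4.mk = 23  [terminal]
8. n1.pre = -3  [C.depth * -2 + 35]
9. n1.tag = 6  [C.depth * -1 + 25]
10. n5.ok = "nx"  ["nx"]
11. n6.pre = 5  [terminal]
12. n7.lab = -4  [a.pre * 2 - 14]
13. n8.lab = "vy"  [terminal]
14. n9.idx = 20  [terminal]
15. n10.lab = "xy"  [terminal]
16. n7.key = true  [e.idx > 19]
17. n7.off = -7  [e.idx - 27]
18. n11.cnt = "rq"  ["rq"]
19. n12.pre = 5  [terminal]
20. n13.idx = 21  [terminal]
21. n14.lab = "vr"  [terminal]
22. n11.val = 29  [e.idx * 2 - 13]
23. n5.pre = -1  [E.val - 30]
24. n5.tag = 28  [(if S.key then S.off else a.pre) + 35]
25. n0.key = false  [A₀.pre == S.lab]
26. n0.off = 22  [22]

6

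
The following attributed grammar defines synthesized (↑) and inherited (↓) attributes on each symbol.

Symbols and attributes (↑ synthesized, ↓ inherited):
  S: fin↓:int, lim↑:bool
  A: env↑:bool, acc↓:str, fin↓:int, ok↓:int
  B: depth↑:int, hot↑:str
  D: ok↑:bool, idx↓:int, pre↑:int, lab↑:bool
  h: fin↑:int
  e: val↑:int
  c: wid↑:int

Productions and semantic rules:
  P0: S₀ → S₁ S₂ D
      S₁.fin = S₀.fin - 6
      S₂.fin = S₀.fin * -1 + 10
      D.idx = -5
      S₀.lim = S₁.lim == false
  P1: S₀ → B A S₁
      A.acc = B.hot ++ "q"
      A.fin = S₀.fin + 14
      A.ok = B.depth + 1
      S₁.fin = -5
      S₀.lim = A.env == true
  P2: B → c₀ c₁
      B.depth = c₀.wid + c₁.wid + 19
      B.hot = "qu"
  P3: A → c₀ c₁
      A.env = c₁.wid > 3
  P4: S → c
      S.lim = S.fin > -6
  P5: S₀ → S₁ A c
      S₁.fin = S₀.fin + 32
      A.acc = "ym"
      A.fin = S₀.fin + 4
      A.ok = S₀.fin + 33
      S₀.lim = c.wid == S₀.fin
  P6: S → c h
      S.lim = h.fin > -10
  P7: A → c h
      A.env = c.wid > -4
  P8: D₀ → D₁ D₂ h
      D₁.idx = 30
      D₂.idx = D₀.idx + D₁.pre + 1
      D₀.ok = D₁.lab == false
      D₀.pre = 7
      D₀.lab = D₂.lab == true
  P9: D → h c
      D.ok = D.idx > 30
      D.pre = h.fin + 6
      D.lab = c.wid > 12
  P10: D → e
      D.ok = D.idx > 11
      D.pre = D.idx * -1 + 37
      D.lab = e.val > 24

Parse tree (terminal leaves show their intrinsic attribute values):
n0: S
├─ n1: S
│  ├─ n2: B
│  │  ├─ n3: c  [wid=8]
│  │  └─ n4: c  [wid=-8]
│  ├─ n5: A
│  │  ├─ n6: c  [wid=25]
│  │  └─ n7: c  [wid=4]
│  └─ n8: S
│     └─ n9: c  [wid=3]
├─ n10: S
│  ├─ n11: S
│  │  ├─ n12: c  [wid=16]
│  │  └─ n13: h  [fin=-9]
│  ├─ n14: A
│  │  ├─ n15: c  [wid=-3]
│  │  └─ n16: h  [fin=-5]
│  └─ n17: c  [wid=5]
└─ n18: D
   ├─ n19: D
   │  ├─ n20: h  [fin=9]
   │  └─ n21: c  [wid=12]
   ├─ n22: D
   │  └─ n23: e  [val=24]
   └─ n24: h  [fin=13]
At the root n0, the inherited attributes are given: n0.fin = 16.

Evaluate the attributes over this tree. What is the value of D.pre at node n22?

26

1. n0.fin = 16  [given at root]
2. n1.fin = 10  [S₀.fin - 6]
3. n3.wid = 8  [terminal]
4. n4.wid = -8  [terminal]
5. n2.depth = 19  [c₀.wid + c₁.wid + 19]
6. n2.hot = "qu"  ["qu"]
7. n5.acc = "quq"  [B.hot ++ "q"]
8. n5.fin = 24  [S₀.fin + 14]
9. n5.ok = 20  [B.depth + 1]
10. n6.wid = 25  [terminal]
11. n7.wid = 4  [terminal]
12. n5.env = true  [c₁.wid > 3]
13. n8.fin = -5  [-5]
14. n9.wid = 3  [terminal]
15. n8.lim = true  [S.fin > -6]
16. n1.lim = true  [A.env == true]
17. n10.fin = -6  [S₀.fin * -1 + 10]
18. n11.fin = 26  [S₀.fin + 32]
19. n12.wid = 16  [terminal]
20. n13.fin = -9  [terminal]
21. n11.lim = true  [h.fin > -10]
22. n14.acc = "ym"  ["ym"]
23. n14.fin = -2  [S₀.fin + 4]
24. n14.ok = 27  [S₀.fin + 33]
25. n15.wid = -3  [terminal]
26. n16.fin = -5  [terminal]
27. n14.env = true  [c.wid > -4]
28. n17.wid = 5  [terminal]
29. n10.lim = false  [c.wid == S₀.fin]
30. n18.idx = -5  [-5]
31. n19.idx = 30  [30]
32. n20.fin = 9  [terminal]
33. n21.wid = 12  [terminal]
34. n19.ok = false  [D.idx > 30]
35. n19.pre = 15  [h.fin + 6]
36. n19.lab = false  [c.wid > 12]
37. n22.idx = 11  [D₀.idx + D₁.pre + 1]
38. n23.val = 24  [terminal]
39. n22.ok = false  [D.idx > 11]
40. n22.pre = 26  [D.idx * -1 + 37]
41. n22.lab = false  [e.val > 24]
42. n24.fin = 13  [terminal]
43. n18.ok = true  [D₁.lab == false]
44. n18.pre = 7  [7]
45. n18.lab = false  [D₂.lab == true]
46. n0.lim = false  [S₁.lim == false]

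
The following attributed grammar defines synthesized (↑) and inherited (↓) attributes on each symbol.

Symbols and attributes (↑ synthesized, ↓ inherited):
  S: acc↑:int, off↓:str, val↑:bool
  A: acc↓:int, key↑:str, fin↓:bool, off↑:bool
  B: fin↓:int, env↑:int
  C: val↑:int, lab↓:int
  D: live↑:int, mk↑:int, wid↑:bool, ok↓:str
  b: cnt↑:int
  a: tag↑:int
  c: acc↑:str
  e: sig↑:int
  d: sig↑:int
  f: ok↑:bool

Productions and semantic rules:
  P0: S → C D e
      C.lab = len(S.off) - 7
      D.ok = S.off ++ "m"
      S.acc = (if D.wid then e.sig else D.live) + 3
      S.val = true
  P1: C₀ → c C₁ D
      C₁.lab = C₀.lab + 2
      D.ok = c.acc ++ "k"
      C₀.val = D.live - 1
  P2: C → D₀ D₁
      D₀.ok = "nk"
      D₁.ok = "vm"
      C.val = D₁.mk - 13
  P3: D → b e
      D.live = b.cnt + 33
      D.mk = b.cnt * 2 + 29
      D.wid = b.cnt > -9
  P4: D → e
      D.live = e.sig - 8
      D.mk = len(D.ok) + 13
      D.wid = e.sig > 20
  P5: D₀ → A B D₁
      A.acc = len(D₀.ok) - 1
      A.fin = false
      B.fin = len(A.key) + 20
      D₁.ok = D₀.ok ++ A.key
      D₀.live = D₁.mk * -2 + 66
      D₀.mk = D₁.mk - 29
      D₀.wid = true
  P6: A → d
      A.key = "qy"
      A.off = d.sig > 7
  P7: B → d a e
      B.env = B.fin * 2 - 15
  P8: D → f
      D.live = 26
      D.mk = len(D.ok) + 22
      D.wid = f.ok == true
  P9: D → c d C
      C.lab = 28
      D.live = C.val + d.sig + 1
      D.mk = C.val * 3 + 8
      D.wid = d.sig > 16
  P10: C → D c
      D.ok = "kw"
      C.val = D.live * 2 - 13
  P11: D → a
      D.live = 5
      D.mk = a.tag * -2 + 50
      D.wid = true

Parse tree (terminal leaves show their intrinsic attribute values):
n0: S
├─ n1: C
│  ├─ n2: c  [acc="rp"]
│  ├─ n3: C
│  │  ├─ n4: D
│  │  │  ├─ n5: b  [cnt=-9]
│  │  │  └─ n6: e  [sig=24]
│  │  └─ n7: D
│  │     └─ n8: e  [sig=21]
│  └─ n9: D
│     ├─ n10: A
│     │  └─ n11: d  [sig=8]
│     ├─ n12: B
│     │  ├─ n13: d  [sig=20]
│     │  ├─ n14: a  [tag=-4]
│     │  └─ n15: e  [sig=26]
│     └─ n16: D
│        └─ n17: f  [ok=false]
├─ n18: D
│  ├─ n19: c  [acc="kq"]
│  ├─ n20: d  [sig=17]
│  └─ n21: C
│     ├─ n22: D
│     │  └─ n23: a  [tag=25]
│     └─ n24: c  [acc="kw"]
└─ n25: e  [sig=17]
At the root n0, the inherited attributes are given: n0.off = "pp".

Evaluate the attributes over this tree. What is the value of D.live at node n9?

1. n0.off = "pp"  [given at root]
2. n1.lab = -5  [len(S.off) - 7]
3. n2.acc = "rp"  [terminal]
4. n3.lab = -3  [C₀.lab + 2]
5. n4.ok = "nk"  ["nk"]
6. n5.cnt = -9  [terminal]
7. n6.sig = 24  [terminal]
8. n4.live = 24  [b.cnt + 33]
9. n4.mk = 11  [b.cnt * 2 + 29]
10. n4.wid = false  [b.cnt > -9]
11. n7.ok = "vm"  ["vm"]
12. n8.sig = 21  [terminal]
13. n7.live = 13  [e.sig - 8]
14. n7.mk = 15  [len(D.ok) + 13]
15. n7.wid = true  [e.sig > 20]
16. n3.val = 2  [D₁.mk - 13]
17. n9.ok = "rpk"  [c.acc ++ "k"]
18. n10.acc = 2  [len(D₀.ok) - 1]
19. n10.fin = false  [false]
20. n11.sig = 8  [terminal]
21. n10.key = "qy"  ["qy"]
22. n10.off = true  [d.sig > 7]
23. n12.fin = 22  [len(A.key) + 20]
24. n13.sig = 20  [terminal]
25. n14.tag = -4  [terminal]
26. n15.sig = 26  [terminal]
27. n12.env = 29  [B.fin * 2 - 15]
28. n16.ok = "rpkqy"  [D₀.ok ++ A.key]
29. n17.ok = false  [terminal]
30. n16.live = 26  [26]
31. n16.mk = 27  [len(D.ok) + 22]
32. n16.wid = false  [f.ok == true]
33. n9.live = 12  [D₁.mk * -2 + 66]
34. n9.mk = -2  [D₁.mk - 29]
35. n9.wid = true  [true]
36. n1.val = 11  [D.live - 1]
37. n18.ok = "ppm"  [S.off ++ "m"]
38. n19.acc = "kq"  [terminal]
39. n20.sig = 17  [terminal]
40. n21.lab = 28  [28]
41. n22.ok = "kw"  ["kw"]
42. n23.tag = 25  [terminal]
43. n22.live = 5  [5]
44. n22.mk = 0  [a.tag * -2 + 50]
45. n22.wid = true  [true]
46. n24.acc = "kw"  [terminal]
47. n21.val = -3  [D.live * 2 - 13]
48. n18.live = 15  [C.val + d.sig + 1]
49. n18.mk = -1  [C.val * 3 + 8]
50. n18.wid = true  [d.sig > 16]
51. n25.sig = 17  [terminal]
52. n0.acc = 20  [(if D.wid then e.sig else D.live) + 3]
53. n0.val = true  [true]

12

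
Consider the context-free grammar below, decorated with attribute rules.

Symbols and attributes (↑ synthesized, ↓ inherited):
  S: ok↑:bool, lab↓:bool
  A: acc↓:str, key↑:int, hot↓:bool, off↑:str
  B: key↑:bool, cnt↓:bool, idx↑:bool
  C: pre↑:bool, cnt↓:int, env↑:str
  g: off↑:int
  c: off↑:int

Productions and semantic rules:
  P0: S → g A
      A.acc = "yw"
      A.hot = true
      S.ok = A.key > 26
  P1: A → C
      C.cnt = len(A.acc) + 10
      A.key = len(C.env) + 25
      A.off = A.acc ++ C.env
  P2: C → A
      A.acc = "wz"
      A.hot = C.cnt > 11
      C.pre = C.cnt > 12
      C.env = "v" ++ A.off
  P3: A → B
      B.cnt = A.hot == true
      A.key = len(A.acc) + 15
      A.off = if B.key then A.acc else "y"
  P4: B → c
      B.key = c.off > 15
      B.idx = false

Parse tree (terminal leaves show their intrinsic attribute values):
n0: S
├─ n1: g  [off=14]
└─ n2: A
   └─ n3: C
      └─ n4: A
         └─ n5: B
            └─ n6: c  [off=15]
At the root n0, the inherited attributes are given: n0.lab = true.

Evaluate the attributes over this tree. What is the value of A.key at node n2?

1. n0.lab = true  [given at root]
2. n1.off = 14  [terminal]
3. n2.acc = "yw"  ["yw"]
4. n2.hot = true  [true]
5. n3.cnt = 12  [len(A.acc) + 10]
6. n4.acc = "wz"  ["wz"]
7. n4.hot = true  [C.cnt > 11]
8. n5.cnt = true  [A.hot == true]
9. n6.off = 15  [terminal]
10. n5.key = false  [c.off > 15]
11. n5.idx = false  [false]
12. n4.key = 17  [len(A.acc) + 15]
13. n4.off = "y"  [if B.key then A.acc else "y"]
14. n3.pre = false  [C.cnt > 12]
15. n3.env = "vy"  ["v" ++ A.off]
16. n2.key = 27  [len(C.env) + 25]
17. n2.off = "ywvy"  [A.acc ++ C.env]
18. n0.ok = true  [A.key > 26]

27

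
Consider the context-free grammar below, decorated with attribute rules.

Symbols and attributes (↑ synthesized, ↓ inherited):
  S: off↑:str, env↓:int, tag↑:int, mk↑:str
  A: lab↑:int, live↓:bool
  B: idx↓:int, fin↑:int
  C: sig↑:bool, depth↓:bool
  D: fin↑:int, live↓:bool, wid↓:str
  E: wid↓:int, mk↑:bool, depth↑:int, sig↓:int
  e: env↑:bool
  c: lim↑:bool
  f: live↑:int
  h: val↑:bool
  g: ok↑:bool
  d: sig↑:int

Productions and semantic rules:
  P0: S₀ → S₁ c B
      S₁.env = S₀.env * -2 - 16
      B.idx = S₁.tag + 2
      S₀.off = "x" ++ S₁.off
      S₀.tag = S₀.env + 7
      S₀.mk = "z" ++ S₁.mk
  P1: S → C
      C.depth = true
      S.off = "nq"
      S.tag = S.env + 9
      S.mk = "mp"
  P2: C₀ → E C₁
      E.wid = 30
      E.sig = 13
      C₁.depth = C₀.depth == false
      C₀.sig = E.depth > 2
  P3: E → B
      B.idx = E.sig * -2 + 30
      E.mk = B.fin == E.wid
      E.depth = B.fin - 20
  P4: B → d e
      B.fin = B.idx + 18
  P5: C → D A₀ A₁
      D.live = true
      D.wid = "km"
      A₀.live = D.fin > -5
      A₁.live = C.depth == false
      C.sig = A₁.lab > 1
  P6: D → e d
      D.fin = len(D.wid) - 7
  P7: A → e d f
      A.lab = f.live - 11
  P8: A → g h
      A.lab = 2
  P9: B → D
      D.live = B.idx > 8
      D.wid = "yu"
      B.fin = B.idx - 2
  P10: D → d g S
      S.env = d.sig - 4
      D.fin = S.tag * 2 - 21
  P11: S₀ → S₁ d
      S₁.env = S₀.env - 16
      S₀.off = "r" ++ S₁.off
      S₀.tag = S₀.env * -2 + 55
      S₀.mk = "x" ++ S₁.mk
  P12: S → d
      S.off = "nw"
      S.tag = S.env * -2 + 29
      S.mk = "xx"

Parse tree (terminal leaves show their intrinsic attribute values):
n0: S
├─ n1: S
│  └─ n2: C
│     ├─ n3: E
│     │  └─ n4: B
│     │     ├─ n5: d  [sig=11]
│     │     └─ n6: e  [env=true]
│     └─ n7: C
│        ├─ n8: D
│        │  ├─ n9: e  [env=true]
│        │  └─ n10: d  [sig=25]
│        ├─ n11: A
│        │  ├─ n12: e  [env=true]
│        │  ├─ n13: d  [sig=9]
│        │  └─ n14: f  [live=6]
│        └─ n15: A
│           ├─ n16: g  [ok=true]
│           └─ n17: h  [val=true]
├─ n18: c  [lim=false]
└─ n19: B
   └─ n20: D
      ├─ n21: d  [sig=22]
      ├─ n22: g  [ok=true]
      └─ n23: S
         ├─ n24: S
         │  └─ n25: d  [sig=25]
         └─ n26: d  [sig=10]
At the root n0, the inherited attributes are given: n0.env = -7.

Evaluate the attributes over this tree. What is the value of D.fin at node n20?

17

1. n0.env = -7  [given at root]
2. n1.env = -2  [S₀.env * -2 - 16]
3. n2.depth = true  [true]
4. n3.wid = 30  [30]
5. n3.sig = 13  [13]
6. n4.idx = 4  [E.sig * -2 + 30]
7. n5.sig = 11  [terminal]
8. n6.env = true  [terminal]
9. n4.fin = 22  [B.idx + 18]
10. n3.mk = false  [B.fin == E.wid]
11. n3.depth = 2  [B.fin - 20]
12. n7.depth = false  [C₀.depth == false]
13. n8.live = true  [true]
14. n8.wid = "km"  ["km"]
15. n9.env = true  [terminal]
16. n10.sig = 25  [terminal]
17. n8.fin = -5  [len(D.wid) - 7]
18. n11.live = false  [D.fin > -5]
19. n12.env = true  [terminal]
20. n13.sig = 9  [terminal]
21. n14.live = 6  [terminal]
22. n11.lab = -5  [f.live - 11]
23. n15.live = true  [C.depth == false]
24. n16.ok = true  [terminal]
25. n17.val = true  [terminal]
26. n15.lab = 2  [2]
27. n7.sig = true  [A₁.lab > 1]
28. n2.sig = false  [E.depth > 2]
29. n1.off = "nq"  ["nq"]
30. n1.tag = 7  [S.env + 9]
31. n1.mk = "mp"  ["mp"]
32. n18.lim = false  [terminal]
33. n19.idx = 9  [S₁.tag + 2]
34. n20.live = true  [B.idx > 8]
35. n20.wid = "yu"  ["yu"]
36. n21.sig = 22  [terminal]
37. n22.ok = true  [terminal]
38. n23.env = 18  [d.sig - 4]
39. n24.env = 2  [S₀.env - 16]
40. n25.sig = 25  [terminal]
41. n24.off = "nw"  ["nw"]
42. n24.tag = 25  [S.env * -2 + 29]
43. n24.mk = "xx"  ["xx"]
44. n26.sig = 10  [terminal]
45. n23.off = "rnw"  ["r" ++ S₁.off]
46. n23.tag = 19  [S₀.env * -2 + 55]
47. n23.mk = "xxx"  ["x" ++ S₁.mk]
48. n20.fin = 17  [S.tag * 2 - 21]
49. n19.fin = 7  [B.idx - 2]
50. n0.off = "xnq"  ["x" ++ S₁.off]
51. n0.tag = 0  [S₀.env + 7]
52. n0.mk = "zmp"  ["z" ++ S₁.mk]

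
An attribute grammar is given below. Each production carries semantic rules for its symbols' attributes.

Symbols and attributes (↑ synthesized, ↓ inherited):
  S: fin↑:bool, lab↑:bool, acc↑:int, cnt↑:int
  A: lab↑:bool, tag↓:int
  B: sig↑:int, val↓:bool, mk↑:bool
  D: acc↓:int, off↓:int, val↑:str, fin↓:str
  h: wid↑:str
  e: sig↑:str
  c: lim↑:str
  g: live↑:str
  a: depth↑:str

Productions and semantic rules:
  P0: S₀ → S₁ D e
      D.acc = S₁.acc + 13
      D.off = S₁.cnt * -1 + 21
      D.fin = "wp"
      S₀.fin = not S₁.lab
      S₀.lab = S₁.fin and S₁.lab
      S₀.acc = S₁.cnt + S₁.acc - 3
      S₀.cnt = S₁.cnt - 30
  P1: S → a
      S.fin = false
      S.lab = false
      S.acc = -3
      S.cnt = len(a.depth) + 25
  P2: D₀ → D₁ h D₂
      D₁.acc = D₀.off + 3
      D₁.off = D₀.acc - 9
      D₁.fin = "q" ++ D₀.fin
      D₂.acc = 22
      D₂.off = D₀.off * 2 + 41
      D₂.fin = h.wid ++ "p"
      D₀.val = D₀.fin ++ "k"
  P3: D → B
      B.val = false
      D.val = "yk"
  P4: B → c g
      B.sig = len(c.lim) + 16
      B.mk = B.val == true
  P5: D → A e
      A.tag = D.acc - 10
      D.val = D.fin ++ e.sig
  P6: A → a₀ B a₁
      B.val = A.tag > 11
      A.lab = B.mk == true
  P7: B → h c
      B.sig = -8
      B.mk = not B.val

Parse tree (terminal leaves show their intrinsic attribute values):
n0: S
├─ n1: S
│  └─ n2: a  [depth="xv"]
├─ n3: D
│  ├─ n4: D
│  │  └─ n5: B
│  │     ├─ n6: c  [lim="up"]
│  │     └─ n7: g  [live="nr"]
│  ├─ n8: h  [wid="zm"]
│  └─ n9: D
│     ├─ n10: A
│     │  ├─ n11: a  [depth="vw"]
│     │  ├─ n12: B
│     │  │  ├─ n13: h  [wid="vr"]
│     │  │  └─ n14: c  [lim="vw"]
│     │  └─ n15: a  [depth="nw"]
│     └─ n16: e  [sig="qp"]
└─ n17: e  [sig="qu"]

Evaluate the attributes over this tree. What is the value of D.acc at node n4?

-3

1. n2.depth = "xv"  [terminal]
2. n1.fin = false  [false]
3. n1.lab = false  [false]
4. n1.acc = -3  [-3]
5. n1.cnt = 27  [len(a.depth) + 25]
6. n3.acc = 10  [S₁.acc + 13]
7. n3.off = -6  [S₁.cnt * -1 + 21]
8. n3.fin = "wp"  ["wp"]
9. n4.acc = -3  [D₀.off + 3]
10. n4.off = 1  [D₀.acc - 9]
11. n4.fin = "qwp"  ["q" ++ D₀.fin]
12. n5.val = false  [false]
13. n6.lim = "up"  [terminal]
14. n7.live = "nr"  [terminal]
15. n5.sig = 18  [len(c.lim) + 16]
16. n5.mk = false  [B.val == true]
17. n4.val = "yk"  ["yk"]
18. n8.wid = "zm"  [terminal]
19. n9.acc = 22  [22]
20. n9.off = 29  [D₀.off * 2 + 41]
21. n9.fin = "zmp"  [h.wid ++ "p"]
22. n10.tag = 12  [D.acc - 10]
23. n11.depth = "vw"  [terminal]
24. n12.val = true  [A.tag > 11]
25. n13.wid = "vr"  [terminal]
26. n14.lim = "vw"  [terminal]
27. n12.sig = -8  [-8]
28. n12.mk = false  [not B.val]
29. n15.depth = "nw"  [terminal]
30. n10.lab = false  [B.mk == true]
31. n16.sig = "qp"  [terminal]
32. n9.val = "zmpqp"  [D.fin ++ e.sig]
33. n3.val = "wpk"  [D₀.fin ++ "k"]
34. n17.sig = "qu"  [terminal]
35. n0.fin = true  [not S₁.lab]
36. n0.lab = false  [S₁.fin and S₁.lab]
37. n0.acc = 21  [S₁.cnt + S₁.acc - 3]
38. n0.cnt = -3  [S₁.cnt - 30]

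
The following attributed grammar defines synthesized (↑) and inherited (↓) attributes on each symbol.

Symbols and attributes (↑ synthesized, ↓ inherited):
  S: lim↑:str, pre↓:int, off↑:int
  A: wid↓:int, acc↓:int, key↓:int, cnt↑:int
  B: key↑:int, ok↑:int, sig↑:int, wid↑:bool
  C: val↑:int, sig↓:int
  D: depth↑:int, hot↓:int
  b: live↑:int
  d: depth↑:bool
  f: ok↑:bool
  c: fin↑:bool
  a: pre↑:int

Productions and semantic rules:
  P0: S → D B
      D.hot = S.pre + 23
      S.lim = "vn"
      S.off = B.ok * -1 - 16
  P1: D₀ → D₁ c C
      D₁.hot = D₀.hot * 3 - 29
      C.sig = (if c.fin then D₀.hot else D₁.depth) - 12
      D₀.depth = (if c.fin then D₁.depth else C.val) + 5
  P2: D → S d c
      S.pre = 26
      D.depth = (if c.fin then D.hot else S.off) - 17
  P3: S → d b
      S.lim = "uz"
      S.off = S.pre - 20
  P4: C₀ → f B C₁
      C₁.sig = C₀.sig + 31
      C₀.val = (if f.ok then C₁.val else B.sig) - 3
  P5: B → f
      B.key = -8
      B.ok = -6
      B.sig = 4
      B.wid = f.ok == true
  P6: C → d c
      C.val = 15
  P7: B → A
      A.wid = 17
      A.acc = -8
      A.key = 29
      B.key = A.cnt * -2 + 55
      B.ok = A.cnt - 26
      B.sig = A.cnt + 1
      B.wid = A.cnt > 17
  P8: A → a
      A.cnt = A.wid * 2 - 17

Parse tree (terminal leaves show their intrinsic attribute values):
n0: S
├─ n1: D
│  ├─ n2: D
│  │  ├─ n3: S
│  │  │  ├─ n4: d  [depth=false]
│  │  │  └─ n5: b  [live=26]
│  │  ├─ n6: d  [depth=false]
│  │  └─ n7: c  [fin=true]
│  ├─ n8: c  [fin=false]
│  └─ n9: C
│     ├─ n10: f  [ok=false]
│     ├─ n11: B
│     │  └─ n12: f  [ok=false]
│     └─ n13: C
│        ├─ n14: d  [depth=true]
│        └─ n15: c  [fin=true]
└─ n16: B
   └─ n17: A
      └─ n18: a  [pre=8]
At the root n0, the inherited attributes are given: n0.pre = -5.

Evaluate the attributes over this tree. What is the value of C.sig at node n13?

27

1. n0.pre = -5  [given at root]
2. n1.hot = 18  [S.pre + 23]
3. n2.hot = 25  [D₀.hot * 3 - 29]
4. n3.pre = 26  [26]
5. n4.depth = false  [terminal]
6. n5.live = 26  [terminal]
7. n3.lim = "uz"  ["uz"]
8. n3.off = 6  [S.pre - 20]
9. n6.depth = false  [terminal]
10. n7.fin = true  [terminal]
11. n2.depth = 8  [(if c.fin then D.hot else S.off) - 17]
12. n8.fin = false  [terminal]
13. n9.sig = -4  [(if c.fin then D₀.hot else D₁.depth) - 12]
14. n10.ok = false  [terminal]
15. n12.ok = false  [terminal]
16. n11.key = -8  [-8]
17. n11.ok = -6  [-6]
18. n11.sig = 4  [4]
19. n11.wid = false  [f.ok == true]
20. n13.sig = 27  [C₀.sig + 31]
21. n14.depth = true  [terminal]
22. n15.fin = true  [terminal]
23. n13.val = 15  [15]
24. n9.val = 1  [(if f.ok then C₁.val else B.sig) - 3]
25. n1.depth = 6  [(if c.fin then D₁.depth else C.val) + 5]
26. n17.wid = 17  [17]
27. n17.acc = -8  [-8]
28. n17.key = 29  [29]
29. n18.pre = 8  [terminal]
30. n17.cnt = 17  [A.wid * 2 - 17]
31. n16.key = 21  [A.cnt * -2 + 55]
32. n16.ok = -9  [A.cnt - 26]
33. n16.sig = 18  [A.cnt + 1]
34. n16.wid = false  [A.cnt > 17]
35. n0.lim = "vn"  ["vn"]
36. n0.off = -7  [B.ok * -1 - 16]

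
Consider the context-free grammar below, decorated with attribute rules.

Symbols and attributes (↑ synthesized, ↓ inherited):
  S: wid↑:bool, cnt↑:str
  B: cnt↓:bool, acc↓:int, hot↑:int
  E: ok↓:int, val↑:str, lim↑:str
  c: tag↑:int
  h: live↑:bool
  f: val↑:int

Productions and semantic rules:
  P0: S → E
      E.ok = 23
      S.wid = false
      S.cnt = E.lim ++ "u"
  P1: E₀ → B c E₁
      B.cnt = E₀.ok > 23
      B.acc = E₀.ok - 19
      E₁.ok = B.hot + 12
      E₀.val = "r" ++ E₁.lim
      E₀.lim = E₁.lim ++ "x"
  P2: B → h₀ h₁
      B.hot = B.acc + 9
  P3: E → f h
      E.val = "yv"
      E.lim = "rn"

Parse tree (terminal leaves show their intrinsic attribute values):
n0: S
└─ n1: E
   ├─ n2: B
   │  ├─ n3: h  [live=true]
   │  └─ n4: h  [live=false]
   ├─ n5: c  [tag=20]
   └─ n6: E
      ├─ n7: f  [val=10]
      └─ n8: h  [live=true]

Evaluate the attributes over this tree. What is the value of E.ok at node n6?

1. n1.ok = 23  [23]
2. n2.cnt = false  [E₀.ok > 23]
3. n2.acc = 4  [E₀.ok - 19]
4. n3.live = true  [terminal]
5. n4.live = false  [terminal]
6. n2.hot = 13  [B.acc + 9]
7. n5.tag = 20  [terminal]
8. n6.ok = 25  [B.hot + 12]
9. n7.val = 10  [terminal]
10. n8.live = true  [terminal]
11. n6.val = "yv"  ["yv"]
12. n6.lim = "rn"  ["rn"]
13. n1.val = "rrn"  ["r" ++ E₁.lim]
14. n1.lim = "rnx"  [E₁.lim ++ "x"]
15. n0.wid = false  [false]
16. n0.cnt = "rnxu"  [E.lim ++ "u"]

25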